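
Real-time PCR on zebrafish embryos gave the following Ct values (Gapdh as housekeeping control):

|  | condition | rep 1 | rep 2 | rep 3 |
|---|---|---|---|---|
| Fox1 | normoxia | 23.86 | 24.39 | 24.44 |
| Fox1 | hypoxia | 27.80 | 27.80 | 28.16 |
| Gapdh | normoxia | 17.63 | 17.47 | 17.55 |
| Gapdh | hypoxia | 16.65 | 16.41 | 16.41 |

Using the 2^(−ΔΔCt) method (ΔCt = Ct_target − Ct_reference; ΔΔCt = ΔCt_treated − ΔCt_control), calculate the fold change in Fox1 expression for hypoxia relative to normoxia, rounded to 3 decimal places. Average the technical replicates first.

0.037

Mean Ct: Fox1 normoxia 24.230; Fox1 hypoxia 27.920; Gapdh normoxia 17.550; Gapdh hypoxia 16.490
ΔCt(normoxia) = 24.230 − 17.550 = 6.680
ΔCt(hypoxia) = 27.920 − 16.490 = 11.430
ΔΔCt = 11.430 − 6.680 = 4.750
Fold change = 2^(−4.750) = 0.0372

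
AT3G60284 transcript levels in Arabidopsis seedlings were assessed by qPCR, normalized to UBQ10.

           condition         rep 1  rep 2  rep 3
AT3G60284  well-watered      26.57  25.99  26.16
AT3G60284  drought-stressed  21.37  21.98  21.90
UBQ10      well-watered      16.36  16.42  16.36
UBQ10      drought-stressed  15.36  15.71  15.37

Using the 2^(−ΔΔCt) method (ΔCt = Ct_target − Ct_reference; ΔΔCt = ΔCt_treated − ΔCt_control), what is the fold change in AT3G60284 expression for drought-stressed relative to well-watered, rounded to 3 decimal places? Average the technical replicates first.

Mean Ct: AT3G60284 well-watered 26.240; AT3G60284 drought-stressed 21.750; UBQ10 well-watered 16.380; UBQ10 drought-stressed 15.480
ΔCt(well-watered) = 26.240 − 16.380 = 9.860
ΔCt(drought-stressed) = 21.750 − 15.480 = 6.270
ΔΔCt = 6.270 − 9.860 = -3.590
Fold change = 2^(−(-3.590)) = 2^3.590 = 12.0420

12.042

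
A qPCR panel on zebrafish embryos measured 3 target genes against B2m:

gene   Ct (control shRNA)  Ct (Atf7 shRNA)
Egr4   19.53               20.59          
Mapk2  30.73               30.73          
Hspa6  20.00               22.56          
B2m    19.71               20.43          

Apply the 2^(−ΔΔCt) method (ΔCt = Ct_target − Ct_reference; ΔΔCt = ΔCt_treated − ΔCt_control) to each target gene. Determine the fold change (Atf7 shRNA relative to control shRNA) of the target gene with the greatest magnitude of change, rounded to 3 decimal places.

Egr4: ΔΔCt = (20.59−20.43) − (19.53−19.71) = 0.16 − (-0.18) = 0.34; fold change = 2^-0.34 = 0.790
Mapk2: ΔΔCt = (30.73−20.43) − (30.73−19.71) = 10.30 − 11.02 = -0.72; fold change = 2^0.72 = 1.647
Hspa6: ΔΔCt = (22.56−20.43) − (20.00−19.71) = 2.13 − 0.29 = 1.84; fold change = 2^-1.84 = 0.279
Hspa6 has the largest |ΔΔCt| = 1.84.

0.279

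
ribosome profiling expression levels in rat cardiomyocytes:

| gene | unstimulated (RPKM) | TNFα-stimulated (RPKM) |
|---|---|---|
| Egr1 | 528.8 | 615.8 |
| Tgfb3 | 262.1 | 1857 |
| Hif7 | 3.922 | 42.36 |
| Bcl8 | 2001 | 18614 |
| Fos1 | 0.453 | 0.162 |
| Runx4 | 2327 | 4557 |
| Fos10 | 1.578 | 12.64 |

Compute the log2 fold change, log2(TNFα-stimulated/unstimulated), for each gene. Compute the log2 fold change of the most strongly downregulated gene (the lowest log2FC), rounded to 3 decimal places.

log2(615.8/528.8) = 0.220  (Egr1)
log2(1857/262.1) = 2.825  (Tgfb3)
log2(42.36/3.922) = 3.433  (Hif7)
log2(18614/2001) = 3.218  (Bcl8)
log2(0.162/0.453) = -1.484  (Fos1)
log2(4557/2327) = 0.970  (Runx4)
log2(12.64/1.578) = 3.002  (Fos10)
Fos1 is most strongly downregulated.

-1.484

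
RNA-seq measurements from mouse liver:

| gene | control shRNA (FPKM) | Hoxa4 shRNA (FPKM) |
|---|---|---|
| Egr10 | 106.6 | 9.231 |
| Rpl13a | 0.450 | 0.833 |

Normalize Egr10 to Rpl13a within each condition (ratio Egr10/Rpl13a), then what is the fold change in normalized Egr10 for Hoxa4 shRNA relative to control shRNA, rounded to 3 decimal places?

Egr10/Rpl13a (control shRNA) = 106.6 / 0.450 = 236.89
Egr10/Rpl13a (Hoxa4 shRNA) = 9.231 / 0.833 = 11.082
Fold change = 11.082 / 236.89 = 0.0468

0.047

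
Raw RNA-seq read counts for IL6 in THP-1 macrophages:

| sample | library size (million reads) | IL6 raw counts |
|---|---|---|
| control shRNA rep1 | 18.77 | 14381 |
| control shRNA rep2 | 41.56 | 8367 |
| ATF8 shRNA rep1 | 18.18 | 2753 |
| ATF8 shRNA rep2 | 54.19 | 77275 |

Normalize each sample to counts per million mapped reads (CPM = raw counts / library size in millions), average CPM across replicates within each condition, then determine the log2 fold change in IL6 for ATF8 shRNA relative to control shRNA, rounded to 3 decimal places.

0.705

CPM(control shRNA rep1) = 14381 / 18.77 = 766.1694
CPM(control shRNA rep2) = 8367 / 41.56 = 201.3234
CPM(ATF8 shRNA rep1) = 2753 / 18.18 = 151.4301
CPM(ATF8 shRNA rep2) = 77275 / 54.19 = 1426.0011
mean CPM(control shRNA) = 483.7464; mean CPM(ATF8 shRNA) = 788.7156
Fold change = 788.7156 / 483.7464 = 1.63043
log2(1.63043) = 0.7053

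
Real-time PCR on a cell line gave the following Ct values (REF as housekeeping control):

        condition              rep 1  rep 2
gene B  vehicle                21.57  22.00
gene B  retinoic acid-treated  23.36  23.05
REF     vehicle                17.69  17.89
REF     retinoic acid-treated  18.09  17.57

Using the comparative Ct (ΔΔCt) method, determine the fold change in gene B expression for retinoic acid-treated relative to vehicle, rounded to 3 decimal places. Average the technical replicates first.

0.384

Mean Ct: gene B vehicle 21.785; gene B retinoic acid-treated 23.205; REF vehicle 17.790; REF retinoic acid-treated 17.830
ΔCt(vehicle) = 21.785 − 17.790 = 3.995
ΔCt(retinoic acid-treated) = 23.205 − 17.830 = 5.375
ΔΔCt = 5.375 − 3.995 = 1.380
Fold change = 2^(−1.380) = 0.3842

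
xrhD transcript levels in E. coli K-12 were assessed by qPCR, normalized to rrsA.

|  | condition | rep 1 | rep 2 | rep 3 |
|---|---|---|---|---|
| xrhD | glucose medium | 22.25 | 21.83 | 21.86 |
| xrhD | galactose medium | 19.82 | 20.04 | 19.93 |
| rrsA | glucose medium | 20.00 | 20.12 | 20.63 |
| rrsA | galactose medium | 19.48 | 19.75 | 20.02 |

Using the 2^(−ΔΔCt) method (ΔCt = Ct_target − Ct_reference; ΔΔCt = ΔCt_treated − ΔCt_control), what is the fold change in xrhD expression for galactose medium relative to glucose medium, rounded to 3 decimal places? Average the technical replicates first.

Mean Ct: xrhD glucose medium 21.980; xrhD galactose medium 19.930; rrsA glucose medium 20.250; rrsA galactose medium 19.750
ΔCt(glucose medium) = 21.980 − 20.250 = 1.730
ΔCt(galactose medium) = 19.930 − 19.750 = 0.180
ΔΔCt = 0.180 − 1.730 = -1.550
Fold change = 2^(−(-1.550)) = 2^1.550 = 2.9282

2.928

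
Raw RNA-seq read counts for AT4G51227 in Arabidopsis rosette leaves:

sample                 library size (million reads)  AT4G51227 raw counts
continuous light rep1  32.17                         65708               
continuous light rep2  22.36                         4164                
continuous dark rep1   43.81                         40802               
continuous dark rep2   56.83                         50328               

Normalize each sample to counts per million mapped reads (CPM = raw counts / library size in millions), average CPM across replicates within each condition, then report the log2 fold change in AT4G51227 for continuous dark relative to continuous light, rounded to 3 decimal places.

CPM(continuous light rep1) = 65708 / 32.17 = 2042.5241
CPM(continuous light rep2) = 4164 / 22.36 = 186.2254
CPM(continuous dark rep1) = 40802 / 43.81 = 931.3399
CPM(continuous dark rep2) = 50328 / 56.83 = 885.5886
mean CPM(continuous light) = 1114.3747; mean CPM(continuous dark) = 908.4642
Fold change = 908.4642 / 1114.3747 = 0.81522
log2(0.81522) = -0.2947

-0.295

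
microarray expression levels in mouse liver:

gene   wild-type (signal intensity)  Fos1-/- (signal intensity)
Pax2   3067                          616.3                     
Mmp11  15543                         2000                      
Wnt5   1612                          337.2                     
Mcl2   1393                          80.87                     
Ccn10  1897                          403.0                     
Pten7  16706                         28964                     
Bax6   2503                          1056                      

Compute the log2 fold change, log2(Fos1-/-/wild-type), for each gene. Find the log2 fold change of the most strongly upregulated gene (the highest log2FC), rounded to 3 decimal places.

log2(616.3/3067) = -2.315  (Pax2)
log2(2000/15543) = -2.958  (Mmp11)
log2(337.2/1612) = -2.257  (Wnt5)
log2(80.87/1393) = -4.106  (Mcl2)
log2(403.0/1897) = -2.235  (Ccn10)
log2(28964/16706) = 0.794  (Pten7)
log2(1056/2503) = -1.245  (Bax6)
Pten7 is most strongly upregulated.

0.794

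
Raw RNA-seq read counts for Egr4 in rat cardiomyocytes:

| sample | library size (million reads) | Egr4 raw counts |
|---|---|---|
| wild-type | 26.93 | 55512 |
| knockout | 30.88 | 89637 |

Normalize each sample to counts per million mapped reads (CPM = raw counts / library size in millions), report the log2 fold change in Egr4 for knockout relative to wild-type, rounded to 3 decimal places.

0.494

CPM(wild-type) = 55512 / 26.93 = 2061.3442
CPM(knockout) = 89637 / 30.88 = 2902.7526
Fold change = 2902.7526 / 2061.3442 = 1.40818
log2(1.40818) = 0.4938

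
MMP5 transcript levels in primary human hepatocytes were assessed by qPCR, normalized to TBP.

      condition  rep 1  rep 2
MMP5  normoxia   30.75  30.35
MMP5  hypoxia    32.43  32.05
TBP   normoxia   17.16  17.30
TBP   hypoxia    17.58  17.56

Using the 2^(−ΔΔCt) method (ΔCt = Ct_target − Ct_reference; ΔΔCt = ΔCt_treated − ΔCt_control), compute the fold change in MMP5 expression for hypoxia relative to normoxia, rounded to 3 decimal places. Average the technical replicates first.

Mean Ct: MMP5 normoxia 30.550; MMP5 hypoxia 32.240; TBP normoxia 17.230; TBP hypoxia 17.570
ΔCt(normoxia) = 30.550 − 17.230 = 13.320
ΔCt(hypoxia) = 32.240 − 17.570 = 14.670
ΔΔCt = 14.670 − 13.320 = 1.350
Fold change = 2^(−1.350) = 0.3923

0.392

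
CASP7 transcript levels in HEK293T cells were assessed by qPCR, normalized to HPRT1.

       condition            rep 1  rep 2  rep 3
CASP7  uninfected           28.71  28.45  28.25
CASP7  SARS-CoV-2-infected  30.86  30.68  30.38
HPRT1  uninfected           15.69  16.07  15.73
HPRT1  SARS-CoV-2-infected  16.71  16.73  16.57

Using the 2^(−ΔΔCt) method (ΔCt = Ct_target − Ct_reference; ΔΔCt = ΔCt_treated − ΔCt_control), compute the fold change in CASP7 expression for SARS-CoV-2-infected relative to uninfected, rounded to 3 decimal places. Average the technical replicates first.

Mean Ct: CASP7 uninfected 28.470; CASP7 SARS-CoV-2-infected 30.640; HPRT1 uninfected 15.830; HPRT1 SARS-CoV-2-infected 16.670
ΔCt(uninfected) = 28.470 − 15.830 = 12.640
ΔCt(SARS-CoV-2-infected) = 30.640 − 16.670 = 13.970
ΔΔCt = 13.970 − 12.640 = 1.330
Fold change = 2^(−1.330) = 0.3978

0.398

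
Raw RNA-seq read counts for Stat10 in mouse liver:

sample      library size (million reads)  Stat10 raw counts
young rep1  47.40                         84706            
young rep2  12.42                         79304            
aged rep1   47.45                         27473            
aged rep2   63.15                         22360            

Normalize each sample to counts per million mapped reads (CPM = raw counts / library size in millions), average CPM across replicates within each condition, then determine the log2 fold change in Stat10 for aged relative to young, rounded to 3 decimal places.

CPM(young rep1) = 84706 / 47.40 = 1787.0464
CPM(young rep2) = 79304 / 12.42 = 6385.1852
CPM(aged rep1) = 27473 / 47.45 = 578.9884
CPM(aged rep2) = 22360 / 63.15 = 354.0776
mean CPM(young) = 4086.1158; mean CPM(aged) = 466.5330
Fold change = 466.5330 / 4086.1158 = 0.11418
log2(0.11418) = -3.1307

-3.131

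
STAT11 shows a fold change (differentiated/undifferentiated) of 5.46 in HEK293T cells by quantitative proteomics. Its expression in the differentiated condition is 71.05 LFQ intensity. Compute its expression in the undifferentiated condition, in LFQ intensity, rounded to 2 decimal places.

undifferentiated expression = 71.05 / 5.46 = 13.01

13.01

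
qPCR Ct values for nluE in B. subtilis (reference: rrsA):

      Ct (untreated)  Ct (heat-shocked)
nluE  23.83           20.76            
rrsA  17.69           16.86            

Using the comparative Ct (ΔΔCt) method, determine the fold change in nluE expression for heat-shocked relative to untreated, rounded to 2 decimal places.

ΔCt(untreated) = 23.830 − 17.690 = 6.140
ΔCt(heat-shocked) = 20.760 − 16.860 = 3.900
ΔΔCt = 3.900 − 6.140 = -2.240
Fold change = 2^(−(-2.240)) = 2^2.240 = 4.724

4.72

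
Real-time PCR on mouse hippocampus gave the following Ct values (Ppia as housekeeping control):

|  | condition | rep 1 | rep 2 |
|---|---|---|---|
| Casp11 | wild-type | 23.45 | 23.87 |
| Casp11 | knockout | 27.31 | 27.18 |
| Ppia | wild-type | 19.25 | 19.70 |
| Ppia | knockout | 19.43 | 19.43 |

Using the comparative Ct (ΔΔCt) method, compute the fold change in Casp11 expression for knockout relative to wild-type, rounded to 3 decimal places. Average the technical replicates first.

0.081

Mean Ct: Casp11 wild-type 23.660; Casp11 knockout 27.245; Ppia wild-type 19.475; Ppia knockout 19.430
ΔCt(wild-type) = 23.660 − 19.475 = 4.185
ΔCt(knockout) = 27.245 − 19.430 = 7.815
ΔΔCt = 7.815 − 4.185 = 3.630
Fold change = 2^(−3.630) = 0.0808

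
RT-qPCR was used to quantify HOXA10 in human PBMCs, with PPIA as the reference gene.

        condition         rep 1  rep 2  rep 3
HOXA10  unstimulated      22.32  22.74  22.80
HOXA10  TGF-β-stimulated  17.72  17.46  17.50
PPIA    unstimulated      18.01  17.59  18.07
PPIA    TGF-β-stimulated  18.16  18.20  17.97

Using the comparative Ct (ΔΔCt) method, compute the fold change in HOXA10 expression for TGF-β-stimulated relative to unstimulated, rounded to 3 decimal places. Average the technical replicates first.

Mean Ct: HOXA10 unstimulated 22.620; HOXA10 TGF-β-stimulated 17.560; PPIA unstimulated 17.890; PPIA TGF-β-stimulated 18.110
ΔCt(unstimulated) = 22.620 − 17.890 = 4.730
ΔCt(TGF-β-stimulated) = 17.560 − 18.110 = -0.550
ΔΔCt = -0.550 − 4.730 = -5.280
Fold change = 2^(−(-5.280)) = 2^5.280 = 38.8542

38.854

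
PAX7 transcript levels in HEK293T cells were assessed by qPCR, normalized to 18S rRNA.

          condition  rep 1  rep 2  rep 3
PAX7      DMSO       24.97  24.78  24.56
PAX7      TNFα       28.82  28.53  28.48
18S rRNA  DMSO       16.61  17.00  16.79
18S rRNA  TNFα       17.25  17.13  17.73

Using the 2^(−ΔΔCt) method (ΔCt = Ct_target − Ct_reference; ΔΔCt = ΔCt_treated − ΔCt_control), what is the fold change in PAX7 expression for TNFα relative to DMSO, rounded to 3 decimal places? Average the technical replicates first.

0.104

Mean Ct: PAX7 DMSO 24.770; PAX7 TNFα 28.610; 18S rRNA DMSO 16.800; 18S rRNA TNFα 17.370
ΔCt(DMSO) = 24.770 − 16.800 = 7.970
ΔCt(TNFα) = 28.610 − 17.370 = 11.240
ΔΔCt = 11.240 − 7.970 = 3.270
Fold change = 2^(−3.270) = 0.1037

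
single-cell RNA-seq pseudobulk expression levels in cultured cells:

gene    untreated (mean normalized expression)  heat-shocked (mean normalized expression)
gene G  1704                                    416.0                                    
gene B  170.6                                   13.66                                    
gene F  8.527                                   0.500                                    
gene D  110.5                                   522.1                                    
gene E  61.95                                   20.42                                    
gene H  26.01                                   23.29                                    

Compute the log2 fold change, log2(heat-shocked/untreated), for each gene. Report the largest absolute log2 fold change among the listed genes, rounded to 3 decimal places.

log2(416.0/1704) = -2.034  (gene G)
log2(13.66/170.6) = -3.643  (gene B)
log2(0.500/8.527) = -4.092  (gene F)
log2(522.1/110.5) = 2.240  (gene D)
log2(20.42/61.95) = -1.601  (gene E)
log2(23.29/26.01) = -0.159  (gene H)
The largest magnitude belongs to gene F.

4.092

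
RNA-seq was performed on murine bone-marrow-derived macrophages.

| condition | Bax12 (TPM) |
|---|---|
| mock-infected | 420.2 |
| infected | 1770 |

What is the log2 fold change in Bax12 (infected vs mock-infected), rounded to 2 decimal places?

2.07

Fold change = 1770 / 420.2 = 4.2123
log2(4.2123) = 2.075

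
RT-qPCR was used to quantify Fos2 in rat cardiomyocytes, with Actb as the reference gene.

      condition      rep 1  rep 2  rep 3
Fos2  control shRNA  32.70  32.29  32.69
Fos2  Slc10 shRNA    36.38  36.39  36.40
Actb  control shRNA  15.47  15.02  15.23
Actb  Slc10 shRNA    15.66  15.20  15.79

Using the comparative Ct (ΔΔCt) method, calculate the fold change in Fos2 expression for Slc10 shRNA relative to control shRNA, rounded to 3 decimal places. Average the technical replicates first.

0.087

Mean Ct: Fos2 control shRNA 32.560; Fos2 Slc10 shRNA 36.390; Actb control shRNA 15.240; Actb Slc10 shRNA 15.550
ΔCt(control shRNA) = 32.560 − 15.240 = 17.320
ΔCt(Slc10 shRNA) = 36.390 − 15.550 = 20.840
ΔΔCt = 20.840 − 17.320 = 3.520
Fold change = 2^(−3.520) = 0.0872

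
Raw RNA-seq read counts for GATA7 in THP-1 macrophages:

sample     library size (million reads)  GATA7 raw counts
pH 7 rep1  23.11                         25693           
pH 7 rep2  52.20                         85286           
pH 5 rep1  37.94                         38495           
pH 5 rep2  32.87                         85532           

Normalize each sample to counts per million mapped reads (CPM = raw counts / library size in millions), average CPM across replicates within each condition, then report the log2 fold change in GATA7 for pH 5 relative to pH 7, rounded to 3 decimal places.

CPM(pH 7 rep1) = 25693 / 23.11 = 1111.7698
CPM(pH 7 rep2) = 85286 / 52.20 = 1633.8314
CPM(pH 5 rep1) = 38495 / 37.94 = 1014.6284
CPM(pH 5 rep2) = 85532 / 32.87 = 2602.1296
mean CPM(pH 7) = 1372.8006; mean CPM(pH 5) = 1808.3790
Fold change = 1808.3790 / 1372.8006 = 1.31729
log2(1.31729) = 0.3976

0.398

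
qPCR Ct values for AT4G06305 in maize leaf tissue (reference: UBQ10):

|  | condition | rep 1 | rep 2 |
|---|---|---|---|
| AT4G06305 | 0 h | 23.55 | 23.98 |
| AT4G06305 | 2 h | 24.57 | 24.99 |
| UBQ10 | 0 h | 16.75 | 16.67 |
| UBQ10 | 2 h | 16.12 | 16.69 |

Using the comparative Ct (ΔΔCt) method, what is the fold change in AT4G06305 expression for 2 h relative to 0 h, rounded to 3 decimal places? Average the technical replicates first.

Mean Ct: AT4G06305 0 h 23.765; AT4G06305 2 h 24.780; UBQ10 0 h 16.710; UBQ10 2 h 16.405
ΔCt(0 h) = 23.765 − 16.710 = 7.055
ΔCt(2 h) = 24.780 − 16.405 = 8.375
ΔΔCt = 8.375 − 7.055 = 1.320
Fold change = 2^(−1.320) = 0.4005

0.401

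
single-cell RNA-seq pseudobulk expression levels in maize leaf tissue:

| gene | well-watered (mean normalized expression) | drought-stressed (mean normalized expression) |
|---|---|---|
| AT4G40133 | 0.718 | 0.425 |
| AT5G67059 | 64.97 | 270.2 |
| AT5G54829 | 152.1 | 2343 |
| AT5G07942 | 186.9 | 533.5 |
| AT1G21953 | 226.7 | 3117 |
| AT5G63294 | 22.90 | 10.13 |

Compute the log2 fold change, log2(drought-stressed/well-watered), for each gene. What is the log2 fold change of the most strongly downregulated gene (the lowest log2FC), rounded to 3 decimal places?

-1.177

log2(0.425/0.718) = -0.757  (AT4G40133)
log2(270.2/64.97) = 2.056  (AT5G67059)
log2(2343/152.1) = 3.945  (AT5G54829)
log2(533.5/186.9) = 1.513  (AT5G07942)
log2(3117/226.7) = 3.781  (AT1G21953)
log2(10.13/22.90) = -1.177  (AT5G63294)
AT5G63294 is most strongly downregulated.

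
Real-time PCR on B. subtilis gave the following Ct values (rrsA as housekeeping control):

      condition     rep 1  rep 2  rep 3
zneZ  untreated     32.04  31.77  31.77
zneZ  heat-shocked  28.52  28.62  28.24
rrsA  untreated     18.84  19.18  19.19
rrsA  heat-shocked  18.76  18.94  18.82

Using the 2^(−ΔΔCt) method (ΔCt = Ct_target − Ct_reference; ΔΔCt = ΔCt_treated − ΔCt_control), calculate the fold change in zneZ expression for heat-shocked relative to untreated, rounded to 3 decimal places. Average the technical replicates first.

Mean Ct: zneZ untreated 31.860; zneZ heat-shocked 28.460; rrsA untreated 19.070; rrsA heat-shocked 18.840
ΔCt(untreated) = 31.860 − 19.070 = 12.790
ΔCt(heat-shocked) = 28.460 − 18.840 = 9.620
ΔΔCt = 9.620 − 12.790 = -3.170
Fold change = 2^(−(-3.170)) = 2^3.170 = 9.0005

9.000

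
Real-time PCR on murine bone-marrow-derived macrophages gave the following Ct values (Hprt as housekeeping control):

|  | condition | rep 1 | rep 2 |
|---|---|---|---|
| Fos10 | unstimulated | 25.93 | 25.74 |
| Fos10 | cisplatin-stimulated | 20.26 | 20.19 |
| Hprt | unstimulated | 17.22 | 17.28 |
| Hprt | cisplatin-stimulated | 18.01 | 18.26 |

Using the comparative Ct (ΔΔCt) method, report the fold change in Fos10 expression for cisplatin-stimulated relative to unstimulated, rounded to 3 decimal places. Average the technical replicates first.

90.197

Mean Ct: Fos10 unstimulated 25.835; Fos10 cisplatin-stimulated 20.225; Hprt unstimulated 17.250; Hprt cisplatin-stimulated 18.135
ΔCt(unstimulated) = 25.835 − 17.250 = 8.585
ΔCt(cisplatin-stimulated) = 20.225 − 18.135 = 2.090
ΔΔCt = 2.090 − 8.585 = -6.495
Fold change = 2^(−(-6.495)) = 2^6.495 = 90.1965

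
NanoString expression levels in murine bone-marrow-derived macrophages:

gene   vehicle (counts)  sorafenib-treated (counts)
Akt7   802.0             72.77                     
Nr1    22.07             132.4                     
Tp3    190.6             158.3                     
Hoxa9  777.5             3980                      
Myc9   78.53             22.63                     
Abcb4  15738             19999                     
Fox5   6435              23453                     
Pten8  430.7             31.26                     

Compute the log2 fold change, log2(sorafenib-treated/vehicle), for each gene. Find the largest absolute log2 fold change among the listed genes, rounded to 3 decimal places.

log2(72.77/802.0) = -3.462  (Akt7)
log2(132.4/22.07) = 2.585  (Nr1)
log2(158.3/190.6) = -0.268  (Tp3)
log2(3980/777.5) = 2.356  (Hoxa9)
log2(22.63/78.53) = -1.795  (Myc9)
log2(19999/15738) = 0.346  (Abcb4)
log2(23453/6435) = 1.866  (Fox5)
log2(31.26/430.7) = -3.784  (Pten8)
The largest magnitude belongs to Pten8.

3.784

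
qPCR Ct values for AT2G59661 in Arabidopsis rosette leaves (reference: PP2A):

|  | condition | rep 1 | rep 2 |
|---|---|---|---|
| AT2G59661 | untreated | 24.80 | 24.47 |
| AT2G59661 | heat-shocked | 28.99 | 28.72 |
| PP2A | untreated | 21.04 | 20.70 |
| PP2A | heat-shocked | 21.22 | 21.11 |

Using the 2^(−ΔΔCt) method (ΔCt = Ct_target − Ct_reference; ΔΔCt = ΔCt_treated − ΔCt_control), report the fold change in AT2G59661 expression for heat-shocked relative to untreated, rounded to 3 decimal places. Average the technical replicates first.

Mean Ct: AT2G59661 untreated 24.635; AT2G59661 heat-shocked 28.855; PP2A untreated 20.870; PP2A heat-shocked 21.165
ΔCt(untreated) = 24.635 − 20.870 = 3.765
ΔCt(heat-shocked) = 28.855 − 21.165 = 7.690
ΔΔCt = 7.690 − 3.765 = 3.925
Fold change = 2^(−3.925) = 0.0658

0.066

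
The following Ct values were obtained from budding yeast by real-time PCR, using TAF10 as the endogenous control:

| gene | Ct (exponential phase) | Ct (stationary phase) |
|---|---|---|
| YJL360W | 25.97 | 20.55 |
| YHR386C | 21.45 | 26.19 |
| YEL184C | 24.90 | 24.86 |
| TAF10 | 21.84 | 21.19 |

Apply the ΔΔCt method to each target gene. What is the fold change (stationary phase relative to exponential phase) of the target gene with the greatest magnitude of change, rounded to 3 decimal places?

0.024

YJL360W: ΔΔCt = (20.55−21.19) − (25.97−21.84) = -0.64 − 4.13 = -4.77; fold change = 2^4.77 = 27.284
YHR386C: ΔΔCt = (26.19−21.19) − (21.45−21.84) = 5.00 − (-0.39) = 5.39; fold change = 2^-5.39 = 0.024
YEL184C: ΔΔCt = (24.86−21.19) − (24.90−21.84) = 3.67 − 3.06 = 0.61; fold change = 2^-0.61 = 0.655
YHR386C has the largest |ΔΔCt| = 5.39.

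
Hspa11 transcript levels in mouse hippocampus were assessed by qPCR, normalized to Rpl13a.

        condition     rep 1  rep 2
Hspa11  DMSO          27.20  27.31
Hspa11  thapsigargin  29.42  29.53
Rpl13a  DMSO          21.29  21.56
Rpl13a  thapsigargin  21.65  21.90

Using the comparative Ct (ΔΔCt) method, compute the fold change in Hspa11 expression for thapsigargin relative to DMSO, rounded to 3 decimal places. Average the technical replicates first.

0.274

Mean Ct: Hspa11 DMSO 27.255; Hspa11 thapsigargin 29.475; Rpl13a DMSO 21.425; Rpl13a thapsigargin 21.775
ΔCt(DMSO) = 27.255 − 21.425 = 5.830
ΔCt(thapsigargin) = 29.475 − 21.775 = 7.700
ΔΔCt = 7.700 − 5.830 = 1.870
Fold change = 2^(−1.870) = 0.2736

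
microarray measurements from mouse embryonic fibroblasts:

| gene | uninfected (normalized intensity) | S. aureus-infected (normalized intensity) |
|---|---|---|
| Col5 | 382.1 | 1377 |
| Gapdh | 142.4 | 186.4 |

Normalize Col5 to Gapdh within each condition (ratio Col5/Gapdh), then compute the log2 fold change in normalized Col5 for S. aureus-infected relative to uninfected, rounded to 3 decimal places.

1.461

Col5/Gapdh (uninfected) = 382.1 / 142.4 = 2.6833
Col5/Gapdh (S. aureus-infected) = 1377 / 186.4 = 7.3873
Fold change = 7.3873 / 2.6833 = 2.7531
log2(2.7531) = 1.4611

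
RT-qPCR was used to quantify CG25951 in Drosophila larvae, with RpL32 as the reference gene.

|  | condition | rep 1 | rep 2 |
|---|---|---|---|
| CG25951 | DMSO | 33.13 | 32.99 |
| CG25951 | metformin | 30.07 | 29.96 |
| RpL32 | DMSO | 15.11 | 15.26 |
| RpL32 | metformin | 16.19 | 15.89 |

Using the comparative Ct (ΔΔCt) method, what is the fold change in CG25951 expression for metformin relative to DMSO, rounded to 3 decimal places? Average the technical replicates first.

Mean Ct: CG25951 DMSO 33.060; CG25951 metformin 30.015; RpL32 DMSO 15.185; RpL32 metformin 16.040
ΔCt(DMSO) = 33.060 − 15.185 = 17.875
ΔCt(metformin) = 30.015 − 16.040 = 13.975
ΔΔCt = 13.975 − 17.875 = -3.900
Fold change = 2^(−(-3.900)) = 2^3.900 = 14.9285

14.929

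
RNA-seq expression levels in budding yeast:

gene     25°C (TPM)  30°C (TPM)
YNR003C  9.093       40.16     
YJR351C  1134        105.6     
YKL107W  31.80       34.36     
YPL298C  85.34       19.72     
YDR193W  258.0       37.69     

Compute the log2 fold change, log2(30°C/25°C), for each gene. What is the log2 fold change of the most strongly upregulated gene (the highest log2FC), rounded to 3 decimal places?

log2(40.16/9.093) = 2.143  (YNR003C)
log2(105.6/1134) = -3.425  (YJR351C)
log2(34.36/31.80) = 0.112  (YKL107W)
log2(19.72/85.34) = -2.114  (YPL298C)
log2(37.69/258.0) = -2.775  (YDR193W)
YNR003C is most strongly upregulated.

2.143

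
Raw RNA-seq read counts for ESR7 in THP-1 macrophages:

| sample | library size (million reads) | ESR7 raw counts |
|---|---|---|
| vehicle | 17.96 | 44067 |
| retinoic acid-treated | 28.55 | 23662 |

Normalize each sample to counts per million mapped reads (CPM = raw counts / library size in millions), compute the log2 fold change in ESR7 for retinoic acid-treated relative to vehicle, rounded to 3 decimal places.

CPM(vehicle) = 44067 / 17.96 = 2453.6192
CPM(retinoic acid-treated) = 23662 / 28.55 = 828.7916
Fold change = 828.7916 / 2453.6192 = 0.33778
log2(0.33778) = -1.5658

-1.566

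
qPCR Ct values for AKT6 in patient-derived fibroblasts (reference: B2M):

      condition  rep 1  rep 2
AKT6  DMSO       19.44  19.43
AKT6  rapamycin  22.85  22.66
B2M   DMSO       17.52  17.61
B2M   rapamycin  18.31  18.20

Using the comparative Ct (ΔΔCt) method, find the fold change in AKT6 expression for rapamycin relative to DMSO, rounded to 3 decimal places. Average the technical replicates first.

Mean Ct: AKT6 DMSO 19.435; AKT6 rapamycin 22.755; B2M DMSO 17.565; B2M rapamycin 18.255
ΔCt(DMSO) = 19.435 − 17.565 = 1.870
ΔCt(rapamycin) = 22.755 − 18.255 = 4.500
ΔΔCt = 4.500 − 1.870 = 2.630
Fold change = 2^(−2.630) = 0.1615

0.162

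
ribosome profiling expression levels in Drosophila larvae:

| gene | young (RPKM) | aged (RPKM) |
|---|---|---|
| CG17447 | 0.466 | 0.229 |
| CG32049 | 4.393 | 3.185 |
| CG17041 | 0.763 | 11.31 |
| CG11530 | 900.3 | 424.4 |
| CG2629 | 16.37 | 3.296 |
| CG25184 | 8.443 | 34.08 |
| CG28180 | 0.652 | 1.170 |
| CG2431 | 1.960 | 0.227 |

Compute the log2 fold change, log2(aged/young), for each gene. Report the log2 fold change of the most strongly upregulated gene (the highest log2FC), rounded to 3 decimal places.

log2(0.229/0.466) = -1.025  (CG17447)
log2(3.185/4.393) = -0.464  (CG32049)
log2(11.31/0.763) = 3.890  (CG17041)
log2(424.4/900.3) = -1.085  (CG11530)
log2(3.296/16.37) = -2.312  (CG2629)
log2(34.08/8.443) = 2.013  (CG25184)
log2(1.170/0.652) = 0.844  (CG28180)
log2(0.227/1.960) = -3.110  (CG2431)
CG17041 is most strongly upregulated.

3.890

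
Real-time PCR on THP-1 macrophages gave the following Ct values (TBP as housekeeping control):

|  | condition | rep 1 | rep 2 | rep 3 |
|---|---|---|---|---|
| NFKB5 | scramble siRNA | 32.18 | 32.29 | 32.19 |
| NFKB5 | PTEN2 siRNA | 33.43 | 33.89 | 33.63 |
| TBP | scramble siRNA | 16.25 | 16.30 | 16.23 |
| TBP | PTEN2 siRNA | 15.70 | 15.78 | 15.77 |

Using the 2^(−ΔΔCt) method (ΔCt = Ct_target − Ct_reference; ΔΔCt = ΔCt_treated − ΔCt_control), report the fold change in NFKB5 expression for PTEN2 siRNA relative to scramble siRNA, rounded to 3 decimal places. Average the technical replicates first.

Mean Ct: NFKB5 scramble siRNA 32.220; NFKB5 PTEN2 siRNA 33.650; TBP scramble siRNA 16.260; TBP PTEN2 siRNA 15.750
ΔCt(scramble siRNA) = 32.220 − 16.260 = 15.960
ΔCt(PTEN2 siRNA) = 33.650 − 15.750 = 17.900
ΔΔCt = 17.900 − 15.960 = 1.940
Fold change = 2^(−1.940) = 0.2606

0.261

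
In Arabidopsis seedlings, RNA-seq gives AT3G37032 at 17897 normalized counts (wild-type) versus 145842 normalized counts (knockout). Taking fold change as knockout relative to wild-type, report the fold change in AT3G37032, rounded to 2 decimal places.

8.15

Fold change = 145842 / 17897 = 8.149
AT3G37032 is upregulated.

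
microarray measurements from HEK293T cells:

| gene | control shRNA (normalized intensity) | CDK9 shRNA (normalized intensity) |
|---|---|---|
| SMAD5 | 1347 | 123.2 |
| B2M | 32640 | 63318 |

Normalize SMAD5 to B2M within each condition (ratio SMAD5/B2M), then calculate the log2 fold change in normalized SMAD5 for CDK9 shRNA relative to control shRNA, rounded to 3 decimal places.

SMAD5/B2M (control shRNA) = 1347 / 32640 = 0.041268
SMAD5/B2M (CDK9 shRNA) = 123.2 / 63318 = 0.0019457
Fold change = 0.0019457 / 0.041268 = 0.0471
log2(0.0471) = -4.4067

-4.407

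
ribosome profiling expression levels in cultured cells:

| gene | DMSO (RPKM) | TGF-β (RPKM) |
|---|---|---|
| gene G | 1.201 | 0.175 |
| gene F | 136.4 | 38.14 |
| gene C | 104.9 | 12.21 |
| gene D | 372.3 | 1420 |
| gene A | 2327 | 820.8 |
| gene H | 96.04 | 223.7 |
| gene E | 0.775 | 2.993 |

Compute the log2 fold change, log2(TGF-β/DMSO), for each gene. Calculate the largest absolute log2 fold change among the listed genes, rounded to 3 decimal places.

log2(0.175/1.201) = -2.779  (gene G)
log2(38.14/136.4) = -1.838  (gene F)
log2(12.21/104.9) = -3.103  (gene C)
log2(1420/372.3) = 1.931  (gene D)
log2(820.8/2327) = -1.503  (gene A)
log2(223.7/96.04) = 1.220  (gene H)
log2(2.993/0.775) = 1.949  (gene E)
The largest magnitude belongs to gene C.

3.103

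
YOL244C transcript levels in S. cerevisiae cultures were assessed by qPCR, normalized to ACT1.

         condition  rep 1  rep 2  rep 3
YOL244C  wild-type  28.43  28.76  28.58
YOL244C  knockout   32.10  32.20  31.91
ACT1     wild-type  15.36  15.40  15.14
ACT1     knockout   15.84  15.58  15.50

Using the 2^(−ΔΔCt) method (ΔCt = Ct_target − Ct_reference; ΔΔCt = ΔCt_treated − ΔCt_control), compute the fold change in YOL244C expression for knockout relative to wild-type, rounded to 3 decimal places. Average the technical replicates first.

0.113

Mean Ct: YOL244C wild-type 28.590; YOL244C knockout 32.070; ACT1 wild-type 15.300; ACT1 knockout 15.640
ΔCt(wild-type) = 28.590 − 15.300 = 13.290
ΔCt(knockout) = 32.070 − 15.640 = 16.430
ΔΔCt = 16.430 − 13.290 = 3.140
Fold change = 2^(−3.140) = 0.1134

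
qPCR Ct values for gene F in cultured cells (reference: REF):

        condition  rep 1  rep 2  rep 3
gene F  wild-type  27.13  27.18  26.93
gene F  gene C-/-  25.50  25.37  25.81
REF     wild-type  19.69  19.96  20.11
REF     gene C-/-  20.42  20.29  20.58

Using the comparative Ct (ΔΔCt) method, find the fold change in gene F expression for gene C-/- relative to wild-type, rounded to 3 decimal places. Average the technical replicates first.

4.084

Mean Ct: gene F wild-type 27.080; gene F gene C-/- 25.560; REF wild-type 19.920; REF gene C-/- 20.430
ΔCt(wild-type) = 27.080 − 19.920 = 7.160
ΔCt(gene C-/-) = 25.560 − 20.430 = 5.130
ΔΔCt = 5.130 − 7.160 = -2.030
Fold change = 2^(−(-2.030)) = 2^2.030 = 4.0840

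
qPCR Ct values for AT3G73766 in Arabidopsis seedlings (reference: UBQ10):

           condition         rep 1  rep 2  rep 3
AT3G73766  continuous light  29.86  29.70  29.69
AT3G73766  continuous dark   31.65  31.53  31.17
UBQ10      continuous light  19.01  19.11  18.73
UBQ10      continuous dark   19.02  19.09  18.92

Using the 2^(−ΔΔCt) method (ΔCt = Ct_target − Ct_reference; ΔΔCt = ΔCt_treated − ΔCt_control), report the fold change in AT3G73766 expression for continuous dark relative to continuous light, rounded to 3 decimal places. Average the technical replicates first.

0.321

Mean Ct: AT3G73766 continuous light 29.750; AT3G73766 continuous dark 31.450; UBQ10 continuous light 18.950; UBQ10 continuous dark 19.010
ΔCt(continuous light) = 29.750 − 18.950 = 10.800
ΔCt(continuous dark) = 31.450 − 19.010 = 12.440
ΔΔCt = 12.440 − 10.800 = 1.640
Fold change = 2^(−1.640) = 0.3209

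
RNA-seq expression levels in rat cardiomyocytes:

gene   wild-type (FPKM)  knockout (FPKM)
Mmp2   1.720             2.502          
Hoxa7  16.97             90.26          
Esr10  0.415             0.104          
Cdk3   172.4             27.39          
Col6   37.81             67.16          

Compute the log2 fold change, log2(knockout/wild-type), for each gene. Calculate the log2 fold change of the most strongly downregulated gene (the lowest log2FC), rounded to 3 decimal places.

log2(2.502/1.720) = 0.541  (Mmp2)
log2(90.26/16.97) = 2.411  (Hoxa7)
log2(0.104/0.415) = -1.997  (Esr10)
log2(27.39/172.4) = -2.654  (Cdk3)
log2(67.16/37.81) = 0.829  (Col6)
Cdk3 is most strongly downregulated.

-2.654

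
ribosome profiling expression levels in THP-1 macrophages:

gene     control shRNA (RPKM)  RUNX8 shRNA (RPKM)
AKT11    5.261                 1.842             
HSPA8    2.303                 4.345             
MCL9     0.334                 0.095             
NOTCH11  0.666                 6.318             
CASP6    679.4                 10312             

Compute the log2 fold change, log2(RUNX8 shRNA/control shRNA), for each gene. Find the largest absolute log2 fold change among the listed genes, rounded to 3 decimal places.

log2(1.842/5.261) = -1.514  (AKT11)
log2(4.345/2.303) = 0.916  (HSPA8)
log2(0.095/0.334) = -1.814  (MCL9)
log2(6.318/0.666) = 3.246  (NOTCH11)
log2(10312/679.4) = 3.924  (CASP6)
The largest magnitude belongs to CASP6.

3.924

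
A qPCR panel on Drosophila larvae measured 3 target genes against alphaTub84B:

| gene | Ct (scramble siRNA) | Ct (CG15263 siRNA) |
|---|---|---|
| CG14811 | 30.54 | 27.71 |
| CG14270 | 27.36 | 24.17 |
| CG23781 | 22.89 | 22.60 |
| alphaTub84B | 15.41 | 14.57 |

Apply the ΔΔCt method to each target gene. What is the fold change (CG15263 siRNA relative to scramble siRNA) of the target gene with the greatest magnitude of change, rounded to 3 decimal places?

CG14811: ΔΔCt = (27.71−14.57) − (30.54−15.41) = 13.14 − 15.13 = -1.99; fold change = 2^1.99 = 3.972
CG14270: ΔΔCt = (24.17−14.57) − (27.36−15.41) = 9.60 − 11.95 = -2.35; fold change = 2^2.35 = 5.098
CG23781: ΔΔCt = (22.60−14.57) − (22.89−15.41) = 8.03 − 7.48 = 0.55; fold change = 2^-0.55 = 0.683
CG14270 has the largest |ΔΔCt| = 2.35.

5.098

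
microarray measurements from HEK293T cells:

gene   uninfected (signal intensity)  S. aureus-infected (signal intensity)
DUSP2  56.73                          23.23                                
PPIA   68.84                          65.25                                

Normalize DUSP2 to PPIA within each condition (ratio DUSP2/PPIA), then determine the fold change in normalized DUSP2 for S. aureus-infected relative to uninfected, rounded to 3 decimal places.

0.432

DUSP2/PPIA (uninfected) = 56.73 / 68.84 = 0.82408
DUSP2/PPIA (S. aureus-infected) = 23.23 / 65.25 = 0.35602
Fold change = 0.35602 / 0.82408 = 0.4320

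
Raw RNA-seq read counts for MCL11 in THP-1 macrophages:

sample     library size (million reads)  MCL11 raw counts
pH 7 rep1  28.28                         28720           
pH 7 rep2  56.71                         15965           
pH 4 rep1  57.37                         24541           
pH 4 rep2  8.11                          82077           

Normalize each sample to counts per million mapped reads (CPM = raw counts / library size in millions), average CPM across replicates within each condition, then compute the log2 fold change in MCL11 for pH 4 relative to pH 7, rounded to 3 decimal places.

3.024

CPM(pH 7 rep1) = 28720 / 28.28 = 1015.5587
CPM(pH 7 rep2) = 15965 / 56.71 = 281.5200
CPM(pH 4 rep1) = 24541 / 57.37 = 427.7671
CPM(pH 4 rep2) = 82077 / 8.11 = 10120.4686
mean CPM(pH 7) = 648.5394; mean CPM(pH 4) = 5274.1178
Fold change = 5274.1178 / 648.5394 = 8.13230
log2(8.13230) = 3.0237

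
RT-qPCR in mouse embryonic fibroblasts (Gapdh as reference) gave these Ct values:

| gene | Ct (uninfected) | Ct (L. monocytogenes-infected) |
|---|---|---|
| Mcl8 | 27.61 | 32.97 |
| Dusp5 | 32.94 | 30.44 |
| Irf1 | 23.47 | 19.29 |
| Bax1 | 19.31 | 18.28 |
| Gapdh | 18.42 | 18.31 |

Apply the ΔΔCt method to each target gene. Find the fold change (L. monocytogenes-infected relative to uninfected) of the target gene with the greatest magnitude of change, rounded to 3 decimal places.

Mcl8: ΔΔCt = (32.97−18.31) − (27.61−18.42) = 14.66 − 9.19 = 5.47; fold change = 2^-5.47 = 0.023
Dusp5: ΔΔCt = (30.44−18.31) − (32.94−18.42) = 12.13 − 14.52 = -2.39; fold change = 2^2.39 = 5.242
Irf1: ΔΔCt = (19.29−18.31) − (23.47−18.42) = 0.98 − 5.05 = -4.07; fold change = 2^4.07 = 16.795
Bax1: ΔΔCt = (18.28−18.31) − (19.31−18.42) = -0.03 − 0.89 = -0.92; fold change = 2^0.92 = 1.892
Mcl8 has the largest |ΔΔCt| = 5.47.

0.023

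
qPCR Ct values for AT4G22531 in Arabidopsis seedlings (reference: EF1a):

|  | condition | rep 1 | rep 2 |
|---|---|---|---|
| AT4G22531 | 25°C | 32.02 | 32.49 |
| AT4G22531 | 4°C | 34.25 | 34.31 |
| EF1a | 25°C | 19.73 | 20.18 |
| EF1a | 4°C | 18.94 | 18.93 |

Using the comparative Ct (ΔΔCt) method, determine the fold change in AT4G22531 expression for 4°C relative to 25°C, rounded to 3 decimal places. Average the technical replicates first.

0.121

Mean Ct: AT4G22531 25°C 32.255; AT4G22531 4°C 34.280; EF1a 25°C 19.955; EF1a 4°C 18.935
ΔCt(25°C) = 32.255 − 19.955 = 12.300
ΔCt(4°C) = 34.280 − 18.935 = 15.345
ΔΔCt = 15.345 − 12.300 = 3.045
Fold change = 2^(−3.045) = 0.1212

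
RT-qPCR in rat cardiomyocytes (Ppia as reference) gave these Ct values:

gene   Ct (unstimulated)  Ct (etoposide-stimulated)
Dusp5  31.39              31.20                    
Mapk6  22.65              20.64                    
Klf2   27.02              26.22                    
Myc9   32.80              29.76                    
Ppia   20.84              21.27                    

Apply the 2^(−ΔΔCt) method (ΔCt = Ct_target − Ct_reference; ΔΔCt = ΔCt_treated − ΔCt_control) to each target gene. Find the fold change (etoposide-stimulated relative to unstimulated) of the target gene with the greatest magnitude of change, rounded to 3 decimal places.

11.081

Dusp5: ΔΔCt = (31.20−21.27) − (31.39−20.84) = 9.93 − 10.55 = -0.62; fold change = 2^0.62 = 1.537
Mapk6: ΔΔCt = (20.64−21.27) − (22.65−20.84) = -0.63 − 1.81 = -2.44; fold change = 2^2.44 = 5.426
Klf2: ΔΔCt = (26.22−21.27) − (27.02−20.84) = 4.95 − 6.18 = -1.23; fold change = 2^1.23 = 2.346
Myc9: ΔΔCt = (29.76−21.27) − (32.80−20.84) = 8.49 − 11.96 = -3.47; fold change = 2^3.47 = 11.081
Myc9 has the largest |ΔΔCt| = 3.47.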